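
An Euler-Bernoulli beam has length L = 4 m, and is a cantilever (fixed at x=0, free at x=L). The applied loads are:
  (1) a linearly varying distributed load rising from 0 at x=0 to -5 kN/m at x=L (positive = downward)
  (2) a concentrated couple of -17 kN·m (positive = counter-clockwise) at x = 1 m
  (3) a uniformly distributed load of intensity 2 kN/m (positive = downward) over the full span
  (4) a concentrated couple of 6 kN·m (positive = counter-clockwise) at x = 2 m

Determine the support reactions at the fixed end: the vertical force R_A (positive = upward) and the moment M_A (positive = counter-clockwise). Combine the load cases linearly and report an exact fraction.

Load 1 — triangular load w₀=-5 kN/m (0→w₀ over full span):
  R_A = w₀L/2 = (-5)·4/2 = -10 kN
  M_A = w₀L²/3 = (-5)·4²/3 = -80/3 kN·m
Load 2 — applied couple M₀=-17 kN·m at a=1 m (b=L-a=3):
  R_A = 0 kN
  M_A = -M₀ = -(-17) = 17 kN·m
Load 3 — uniform load w=2 kN/m over full span:
  R_A = wL = 2·4 = 8 kN
  M_A = wL²/2 = 2·4²/2 = 16 kN·m
Load 4 — applied couple M₀=6 kN·m at a=2 m (b=L-a=2):
  R_A = 0 kN
  M_A = -M₀ = -6 kN·m
Superposition: R_A = -2 kN, M_A = 1/3 kN·m

R_A = -2 kN, M_A = 1/3 kN·m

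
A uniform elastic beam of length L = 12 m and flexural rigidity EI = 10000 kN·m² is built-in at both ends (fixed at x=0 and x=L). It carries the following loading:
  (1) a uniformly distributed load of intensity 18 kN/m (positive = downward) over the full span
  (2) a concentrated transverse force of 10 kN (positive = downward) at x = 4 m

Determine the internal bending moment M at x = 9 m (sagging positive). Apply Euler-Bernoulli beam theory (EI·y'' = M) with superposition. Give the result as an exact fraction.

M(9) = 233/9 kN·m

Load 1 — uniform load w=18 kN/m over full span:
  M_1 = wLx/2 - wL²/12 - wx²/2 = 18·12·9/2 - 18·12²/12 - 18·9²/2 = 27 kN·m
Load 2 — point force P=10 kN at a=4 m (b=L-a=8):
  M_2 = Pa²(a+3b)(L-x)/L³ - Pa²b/L²  [x>a] = 10·4²·(4+3·8)·(12-9)/12³ - 10·4²·8/12² = -10/9 kN·m
Superposition: M = Σ M_i = 233/9 kN·m ≈ 25.888889 kN·m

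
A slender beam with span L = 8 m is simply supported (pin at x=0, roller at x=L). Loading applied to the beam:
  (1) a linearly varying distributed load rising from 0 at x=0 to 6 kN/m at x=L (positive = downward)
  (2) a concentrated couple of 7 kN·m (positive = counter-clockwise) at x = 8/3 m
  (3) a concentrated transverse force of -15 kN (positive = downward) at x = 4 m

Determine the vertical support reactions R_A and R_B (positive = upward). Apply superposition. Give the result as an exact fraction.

Load 1 — triangular load w₀=6 kN/m (0→w₀ over full span):
  R_A = w₀L/6 = 6·8/6 = 8 kN
  R_B = w₀L/3 = 6·8/3 = 16 kN
Load 2 — applied couple M₀=7 kN·m at a=8/3 m (b=L-a=16/3):
  R_A = M₀/L = 7/8 kN
  R_B = -M₀/L = -7/8 kN
Load 3 — point force P=-15 kN at a=4 m (b=L-a=4):
  R_A = Pb/L = (-15)·4/8 = -15/2 kN
  R_B = Pa/L = (-15)·4/8 = -15/2 kN
Superposition: R_A = 11/8 kN, R_B = 61/8 kN

R_A = 11/8 kN, R_B = 61/8 kN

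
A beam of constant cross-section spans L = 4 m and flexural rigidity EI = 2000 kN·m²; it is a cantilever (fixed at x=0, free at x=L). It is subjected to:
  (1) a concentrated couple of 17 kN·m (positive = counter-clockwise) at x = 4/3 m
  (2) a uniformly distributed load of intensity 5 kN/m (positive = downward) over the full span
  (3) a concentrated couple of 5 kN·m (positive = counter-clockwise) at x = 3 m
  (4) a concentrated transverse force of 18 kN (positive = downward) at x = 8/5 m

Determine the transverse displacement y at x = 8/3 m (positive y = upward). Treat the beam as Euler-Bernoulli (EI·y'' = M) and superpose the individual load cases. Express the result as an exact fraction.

Load 1 — applied couple M₀=17 kN·m at a=4/3 m (b=L-a=8/3):
  y_1 = M₀a(2x-a)/(2EI)  [x>a] = 17·(4/3)·(2·(8/3)-(4/3))/(2·2000) = 17/750 m
Load 2 — uniform load w=5 kN/m over full span:
  y_2 = -wx²(x²-4Lx+6L²)/(24EI) = -5·(8/3)²·((8/3)²-4·4·(8/3)+6·4²)/(24·2000) = -272/6075 m
Load 3 — applied couple M₀=5 kN·m at a=3 m (b=L-a=1):
  y_3 = M₀x²/(2EI)  [x≤a] = 5·(8/3)²/(2·2000) = 2/225 m
Load 4 — point force P=18 kN at a=8/5 m (b=L-a=12/5):
  y_4 = -Pa²(3x-a)/(6EI)  [x>a] = -18·(8/5)²·(3·(8/3)-(8/5))/(6·2000) = -384/15625 m
Superposition: y = Σ y_i = -286999/7593750 m ≈ -0.037794 m

y(8/3) = -286999/7593750 m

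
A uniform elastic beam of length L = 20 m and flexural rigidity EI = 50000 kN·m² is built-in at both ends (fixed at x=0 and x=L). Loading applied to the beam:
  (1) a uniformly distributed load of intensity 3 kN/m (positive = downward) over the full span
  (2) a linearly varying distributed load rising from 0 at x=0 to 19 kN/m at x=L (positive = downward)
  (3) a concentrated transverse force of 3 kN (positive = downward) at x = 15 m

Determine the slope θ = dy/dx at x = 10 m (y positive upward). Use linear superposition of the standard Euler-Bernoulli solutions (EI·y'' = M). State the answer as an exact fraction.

θ(10) = -161/96000 rad

Load 1 — uniform load w=3 kN/m over full span:
  θ_1 = -wx(L-x)(L-2x)/(12EI) = -3·10·(20-10)·(20-2·10)/(12·50000) = 0 rad
Load 2 — triangular load w₀=19 kN/m (0→w₀ over full span):
  θ_2 = -w₀(2x(L-x)(L-2x)(x+2L)+x²(L-x)²)/(120LEI) = -19·(2·10·(20-10)·(20-2·10)·(10+2·20)+10²·(20-10)²)/(120·20·50000) = -19/12000 rad
Load 3 — point force P=3 kN at a=15 m (b=L-a=5):
  θ_3 = -Pb²x(2aL-(3a+b)x)/(2L³EI)  [x≤a] = -3·5²·10·(2·15·20-(3·15+5)·10)/(2·20³·50000) = -3/32000 rad
Superposition: θ = Σ θ_i = -161/96000 rad ≈ -0.001677 rad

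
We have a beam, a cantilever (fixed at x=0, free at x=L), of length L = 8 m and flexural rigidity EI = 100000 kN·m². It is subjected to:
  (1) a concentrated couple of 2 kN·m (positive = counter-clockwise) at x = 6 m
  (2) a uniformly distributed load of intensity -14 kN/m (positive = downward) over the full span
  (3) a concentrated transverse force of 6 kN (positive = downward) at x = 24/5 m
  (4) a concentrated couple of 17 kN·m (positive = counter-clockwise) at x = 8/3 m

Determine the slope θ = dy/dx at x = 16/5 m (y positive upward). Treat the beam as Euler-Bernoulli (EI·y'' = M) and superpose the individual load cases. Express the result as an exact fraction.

θ(16/5) = 14483/1562500 rad

Load 1 — applied couple M₀=2 kN·m at a=6 m (b=L-a=2):
  θ_1 = M₀x/EI  [x≤a] = 2·(16/5)/100000 = 1/15625 rad
Load 2 — uniform load w=-14 kN/m over full span:
  θ_2 = -wx(x²-3Lx+3L²)/(6EI) = -(-14)·(16/5)·((16/5)²-3·8·(16/5)+3·8²)/(6·100000) = 10976/1171875 rad
Load 3 — point force P=6 kN at a=24/5 m (b=L-a=16/5):
  θ_3 = -Px(2a-x)/(2EI)  [x≤a] = -6·(16/5)·(2·(24/5)-(16/5))/(2·100000) = -48/78125 rad
Load 4 — applied couple M₀=17 kN·m at a=8/3 m (b=L-a=16/3):
  θ_4 = M₀a/EI  [x>a] = 17·(8/3)/100000 = 17/37500 rad
Superposition: θ = Σ θ_i = 14483/1562500 rad ≈ 0.009269 rad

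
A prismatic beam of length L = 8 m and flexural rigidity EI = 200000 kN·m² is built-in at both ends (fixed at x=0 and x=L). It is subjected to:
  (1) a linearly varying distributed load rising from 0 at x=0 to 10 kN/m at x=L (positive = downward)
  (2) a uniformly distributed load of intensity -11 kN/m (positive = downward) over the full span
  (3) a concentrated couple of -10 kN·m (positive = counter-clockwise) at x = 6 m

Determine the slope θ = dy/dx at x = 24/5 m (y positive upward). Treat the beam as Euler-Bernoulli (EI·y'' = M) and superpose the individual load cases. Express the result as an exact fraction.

Load 1 — triangular load w₀=10 kN/m (0→w₀ over full span):
  θ_1 = -w₀(2x(L-x)(L-2x)(x+2L)+x²(L-x)²)/(120LEI) = -10·(2·(24/5)·(8-(24/5))·(8-2·(24/5))·((24/5)+2·8)+(24/5)²·(8-(24/5))²)/(120·8·200000) = 16/390625 rad
Load 2 — uniform load w=-11 kN/m over full span:
  θ_2 = -wx(L-x)(L-2x)/(12EI) = -(-11)·(24/5)·(8-(24/5))·(8-2·(24/5))/(12·200000) = -44/390625 rad
Load 3 — applied couple M₀=-10 kN·m at a=6 m (b=L-a=2):
  θ_3 = (R_Ax²/2 - M_Ax)/EI  [x≤a] with R_A=-45/32, M_A=-25/8 = ((-45/32)·(24/5)²/2 - (-25/8)·(24/5))/200000 = -3/500000 rad
Superposition: θ = Σ θ_i = -971/12500000 rad ≈ -0.000078 rad

θ(24/5) = -971/12500000 rad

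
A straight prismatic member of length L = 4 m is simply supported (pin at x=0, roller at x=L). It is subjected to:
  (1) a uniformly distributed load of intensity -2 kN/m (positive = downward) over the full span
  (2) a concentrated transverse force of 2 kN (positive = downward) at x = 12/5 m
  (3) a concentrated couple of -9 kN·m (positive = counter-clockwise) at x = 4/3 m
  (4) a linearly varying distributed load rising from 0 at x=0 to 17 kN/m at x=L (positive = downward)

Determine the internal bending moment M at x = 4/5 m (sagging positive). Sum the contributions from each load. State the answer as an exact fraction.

M(4/5) = 623/125 kN·m

Load 1 — uniform load w=-2 kN/m over full span:
  M_1 = wx(L-x)/2 = (-2)·(4/5)·(4-(4/5))/2 = -64/25 kN·m
Load 2 — point force P=2 kN at a=12/5 m (b=L-a=8/5):
  M_2 = Pbx/L  [x≤a] = 2·(8/5)·(4/5)/4 = 16/25 kN·m
Load 3 — applied couple M₀=-9 kN·m at a=4/3 m (b=L-a=8/3):
  M_3 = M₀x/L  [x≤a] = (-9)·(4/5)/4 = -9/5 kN·m
Load 4 — triangular load w₀=17 kN/m (0→w₀ over full span):
  M_4 = w₀Lx/6 - w₀x³/(6L) = 17·4·(4/5)/6 - 17·(4/5)³/(6·4) = 1088/125 kN·m
Superposition: M = Σ M_i = 623/125 kN·m ≈ 4.984000 kN·m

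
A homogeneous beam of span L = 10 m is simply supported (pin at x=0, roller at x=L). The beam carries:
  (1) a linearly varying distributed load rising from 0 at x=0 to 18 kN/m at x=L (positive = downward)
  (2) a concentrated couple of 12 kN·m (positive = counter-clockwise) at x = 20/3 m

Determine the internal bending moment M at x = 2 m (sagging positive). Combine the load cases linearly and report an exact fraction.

Load 1 — triangular load w₀=18 kN/m (0→w₀ over full span):
  M_1 = w₀Lx/6 - w₀x³/(6L) = 18·10·2/6 - 18·2³/(6·10) = 288/5 kN·m
Load 2 — applied couple M₀=12 kN·m at a=20/3 m (b=L-a=10/3):
  M_2 = M₀x/L  [x≤a] = 12·2/10 = 12/5 kN·m
Superposition: M = Σ M_i = 60 kN·m ≈ 60.000000 kN·m

M(2) = 60 kN·m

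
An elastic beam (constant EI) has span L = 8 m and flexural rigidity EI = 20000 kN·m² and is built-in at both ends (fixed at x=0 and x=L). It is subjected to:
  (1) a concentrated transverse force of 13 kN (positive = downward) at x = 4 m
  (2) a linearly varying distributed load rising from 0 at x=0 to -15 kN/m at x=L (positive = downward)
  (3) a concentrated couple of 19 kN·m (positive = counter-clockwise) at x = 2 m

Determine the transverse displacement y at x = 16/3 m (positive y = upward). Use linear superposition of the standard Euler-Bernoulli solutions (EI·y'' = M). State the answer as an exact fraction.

Load 1 — point force P=13 kN at a=4 m (b=L-a=4):
  y_1 = -Pa²(L-x)²(3bL-(3b+a)(L-x))/(6L³EI)  [x>a] = -13·4²·(8-(16/3))²·(3·4·8-(3·4+4)·(8-(16/3)))/(6·8³·20000) = -13/10125 m
Load 2 — triangular load w₀=-15 kN/m (0→w₀ over full span):
  y_2 = -w₀x²(L-x)²(x+2L)/(120LEI) = -(-15)·(16/3)²·(8-(16/3))²·((16/3)+2·8)/(120·8·20000) = 512/151875 m
Load 3 — applied couple M₀=19 kN·m at a=2 m (b=L-a=6):
  y_3 = (R_Ax³/6 - M_Ax²/2 - M₀(x-a)²/2)/EI  [x>a] with R_A=171/64, M_A=-57/16 = ((171/64)·(16/3)³/6 - (-57/16)·(16/3)²/2 - 19·((16/3)-2)²/2)/20000 = 19/30000 m
Superposition: y = Σ y_i = 6611/2430000 m ≈ 0.002721 m

y(16/3) = 6611/2430000 m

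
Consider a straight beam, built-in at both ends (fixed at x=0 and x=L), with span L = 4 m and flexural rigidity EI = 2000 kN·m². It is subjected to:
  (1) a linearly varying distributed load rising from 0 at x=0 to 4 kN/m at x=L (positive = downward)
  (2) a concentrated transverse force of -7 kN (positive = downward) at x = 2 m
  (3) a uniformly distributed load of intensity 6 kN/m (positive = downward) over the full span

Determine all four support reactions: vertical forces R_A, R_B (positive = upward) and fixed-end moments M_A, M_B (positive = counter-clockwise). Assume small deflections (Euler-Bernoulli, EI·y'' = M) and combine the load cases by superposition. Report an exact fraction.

Load 1 — triangular load w₀=4 kN/m (0→w₀ over full span):
  R_A = 3w₀L/20 = 3·4·4/20 = 12/5 kN
  M_A = w₀L²/30 = 4·4²/30 = 32/15 kN·m
  R_B = 7w₀L/20 = 7·4·4/20 = 28/5 kN
  M_B = -w₀L²/20 = -4·4²/20 = -16/5 kN·m
Load 2 — point force P=-7 kN at a=2 m (b=L-a=2):
  R_A = Pb²(3a+b)/L³ = (-7)·2²·(3·2+2)/4³ = -7/2 kN
  M_A = Pab²/L² = (-7)·2·2²/4² = -7/2 kN·m
  R_B = Pa²(a+3b)/L³ = (-7)·2²·(2+3·2)/4³ = -7/2 kN
  M_B = -Pa²b/L² = -(-7)·2²·2/4² = 7/2 kN·m
Load 3 — uniform load w=6 kN/m over full span:
  R_A = wL/2 = 6·4/2 = 12 kN
  M_A = wL²/12 = 6·4²/12 = 8 kN·m
  R_B = wL/2 = 6·4/2 = 12 kN
  M_B = -wL²/12 = -6·4²/12 = -8 kN·m
Superposition: R_A = 109/10 kN, M_A = 199/30 kN·m, R_B = 141/10 kN, M_B = -77/10 kN·m

R_A = 109/10 kN, M_A = 199/30 kN·m, R_B = 141/10 kN, M_B = -77/10 kN·m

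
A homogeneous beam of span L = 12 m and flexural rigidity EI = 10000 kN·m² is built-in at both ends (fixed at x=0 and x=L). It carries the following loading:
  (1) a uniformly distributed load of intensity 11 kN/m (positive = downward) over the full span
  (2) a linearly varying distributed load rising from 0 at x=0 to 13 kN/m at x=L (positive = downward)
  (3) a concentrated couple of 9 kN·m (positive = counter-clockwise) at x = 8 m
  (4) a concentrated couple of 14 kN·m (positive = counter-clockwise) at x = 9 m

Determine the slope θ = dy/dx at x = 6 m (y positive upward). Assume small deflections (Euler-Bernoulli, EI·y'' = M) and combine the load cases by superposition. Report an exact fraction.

θ(6) = -573/400000 rad

Load 1 — uniform load w=11 kN/m over full span:
  θ_1 = -wx(L-x)(L-2x)/(12EI) = -11·6·(12-6)·(12-2·6)/(12·10000) = 0 rad
Load 2 — triangular load w₀=13 kN/m (0→w₀ over full span):
  θ_2 = -w₀(2x(L-x)(L-2x)(x+2L)+x²(L-x)²)/(120LEI) = -13·(2·6·(12-6)·(12-2·6)·(6+2·12)+6²·(12-6)²)/(120·12·10000) = -117/100000 rad
Load 3 — applied couple M₀=9 kN·m at a=8 m (b=L-a=4):
  θ_3 = (R_Ax²/2 - M_Ax)/EI  [x≤a] with R_A=1, M_A=3 = (1·6²/2 - 3·6)/10000 = 0 rad
Load 4 — applied couple M₀=14 kN·m at a=9 m (b=L-a=3):
  θ_4 = (R_Ax²/2 - M_Ax)/EI  [x≤a] with R_A=21/16, M_A=35/8 = ((21/16)·6²/2 - (35/8)·6)/10000 = -21/80000 rad
Superposition: θ = Σ θ_i = -573/400000 rad ≈ -0.001432 rad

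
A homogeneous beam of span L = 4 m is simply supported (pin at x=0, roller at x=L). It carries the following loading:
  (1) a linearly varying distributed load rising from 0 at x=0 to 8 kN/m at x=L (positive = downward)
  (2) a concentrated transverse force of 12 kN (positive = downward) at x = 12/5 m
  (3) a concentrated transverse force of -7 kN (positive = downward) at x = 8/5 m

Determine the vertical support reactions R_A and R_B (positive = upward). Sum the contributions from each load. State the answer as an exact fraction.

Load 1 — triangular load w₀=8 kN/m (0→w₀ over full span):
  R_A = w₀L/6 = 8·4/6 = 16/3 kN
  R_B = w₀L/3 = 8·4/3 = 32/3 kN
Load 2 — point force P=12 kN at a=12/5 m (b=L-a=8/5):
  R_A = Pb/L = 12·(8/5)/4 = 24/5 kN
  R_B = Pa/L = 12·(12/5)/4 = 36/5 kN
Load 3 — point force P=-7 kN at a=8/5 m (b=L-a=12/5):
  R_A = Pb/L = (-7)·(12/5)/4 = -21/5 kN
  R_B = Pa/L = (-7)·(8/5)/4 = -14/5 kN
Superposition: R_A = 89/15 kN, R_B = 226/15 kN

R_A = 89/15 kN, R_B = 226/15 kN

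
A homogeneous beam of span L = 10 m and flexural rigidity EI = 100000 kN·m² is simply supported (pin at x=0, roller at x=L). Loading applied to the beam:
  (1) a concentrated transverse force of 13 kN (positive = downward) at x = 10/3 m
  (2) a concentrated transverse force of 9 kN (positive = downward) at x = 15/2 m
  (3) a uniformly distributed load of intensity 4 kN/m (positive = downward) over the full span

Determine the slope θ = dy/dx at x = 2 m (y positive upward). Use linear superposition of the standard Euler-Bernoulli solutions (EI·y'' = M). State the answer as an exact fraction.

θ(2) = -584677/259200000 rad

Load 1 — point force P=13 kN at a=10/3 m (b=L-a=20/3):
  θ_1 = -Pb(L²-b²-3x²)/(6LEI)  [x≤a] = -13·(20/3)·(10²-(20/3)²-3·2²)/(6·10·100000) = -637/1012500 rad
Load 2 — point force P=9 kN at a=15/2 m (b=L-a=5/2):
  θ_2 = -Pb(L²-b²-3x²)/(6LEI)  [x≤a] = -9·(5/2)·(10²-(5/2)²-3·2²)/(6·10·100000) = -981/3200000 rad
Load 3 — uniform load w=4 kN/m over full span:
  θ_3 = -w(L³-6Lx²+4x³)/(24EI) = -4·(10³-6·10·2²+4·2³)/(24·100000) = -33/25000 rad
Superposition: θ = Σ θ_i = -584677/259200000 rad ≈ -0.002256 rad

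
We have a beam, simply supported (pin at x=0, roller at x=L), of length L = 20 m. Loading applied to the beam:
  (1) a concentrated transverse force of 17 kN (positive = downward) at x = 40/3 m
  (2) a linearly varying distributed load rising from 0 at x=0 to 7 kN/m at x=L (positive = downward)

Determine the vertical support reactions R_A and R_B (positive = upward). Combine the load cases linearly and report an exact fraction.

R_A = 29 kN, R_B = 58 kN

Load 1 — point force P=17 kN at a=40/3 m (b=L-a=20/3):
  R_A = Pb/L = 17·(20/3)/20 = 17/3 kN
  R_B = Pa/L = 17·(40/3)/20 = 34/3 kN
Load 2 — triangular load w₀=7 kN/m (0→w₀ over full span):
  R_A = w₀L/6 = 7·20/6 = 70/3 kN
  R_B = w₀L/3 = 7·20/3 = 140/3 kN
Superposition: R_A = 29 kN, R_B = 58 kN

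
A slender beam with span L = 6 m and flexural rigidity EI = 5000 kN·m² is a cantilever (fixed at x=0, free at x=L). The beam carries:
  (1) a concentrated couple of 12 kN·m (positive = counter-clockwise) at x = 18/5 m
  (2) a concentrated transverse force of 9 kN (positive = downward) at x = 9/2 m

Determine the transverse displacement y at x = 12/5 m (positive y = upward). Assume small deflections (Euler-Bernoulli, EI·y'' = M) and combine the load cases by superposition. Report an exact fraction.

y(12/5) = -1917/156250 m

Load 1 — applied couple M₀=12 kN·m at a=18/5 m (b=L-a=12/5):
  y_1 = M₀x²/(2EI)  [x≤a] = 12·(12/5)²/(2·5000) = 108/15625 m
Load 2 — point force P=9 kN at a=9/2 m (b=L-a=3/2):
  y_2 = -Px²(3a-x)/(6EI)  [x≤a] = -9·(12/5)²·(3·(9/2)-(12/5))/(6·5000) = -2997/156250 m
Superposition: y = Σ y_i = -1917/156250 m ≈ -0.012269 m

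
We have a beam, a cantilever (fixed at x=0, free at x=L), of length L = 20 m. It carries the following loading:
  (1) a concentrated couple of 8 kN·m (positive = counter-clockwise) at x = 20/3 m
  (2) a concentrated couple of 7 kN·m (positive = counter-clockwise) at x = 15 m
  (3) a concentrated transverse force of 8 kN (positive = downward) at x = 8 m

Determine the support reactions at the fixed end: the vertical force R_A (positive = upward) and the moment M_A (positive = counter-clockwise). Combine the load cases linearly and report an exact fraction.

R_A = 8 kN, M_A = 49 kN·m

Load 1 — applied couple M₀=8 kN·m at a=20/3 m (b=L-a=40/3):
  R_A = 0 kN
  M_A = -M₀ = -8 kN·m
Load 2 — applied couple M₀=7 kN·m at a=15 m (b=L-a=5):
  R_A = 0 kN
  M_A = -M₀ = -7 kN·m
Load 3 — point force P=8 kN at a=8 m (b=L-a=12):
  R_A = P = 8 kN
  M_A = Pa = 8·8 = 64 kN·m
Superposition: R_A = 8 kN, M_A = 49 kN·m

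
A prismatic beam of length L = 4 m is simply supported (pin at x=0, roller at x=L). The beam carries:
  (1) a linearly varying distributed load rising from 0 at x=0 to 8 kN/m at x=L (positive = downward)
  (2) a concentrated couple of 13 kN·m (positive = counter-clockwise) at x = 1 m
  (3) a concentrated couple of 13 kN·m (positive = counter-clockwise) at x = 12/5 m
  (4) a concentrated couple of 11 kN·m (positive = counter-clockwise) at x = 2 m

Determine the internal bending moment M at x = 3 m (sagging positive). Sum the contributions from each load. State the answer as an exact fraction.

Load 1 — triangular load w₀=8 kN/m (0→w₀ over full span):
  M_1 = w₀Lx/6 - w₀x³/(6L) = 8·4·3/6 - 8·3³/(6·4) = 7 kN·m
Load 2 — applied couple M₀=13 kN·m at a=1 m (b=L-a=3):
  M_2 = M₀x/L - M₀  [x>a] = 13·3/4 - 13 = -13/4 kN·m
Load 3 — applied couple M₀=13 kN·m at a=12/5 m (b=L-a=8/5):
  M_3 = M₀x/L - M₀  [x>a] = 13·3/4 - 13 = -13/4 kN·m
Load 4 — applied couple M₀=11 kN·m at a=2 m (b=L-a=2):
  M_4 = M₀x/L - M₀  [x>a] = 11·3/4 - 11 = -11/4 kN·m
Superposition: M = Σ M_i = -9/4 kN·m ≈ -2.250000 kN·m

M(3) = -9/4 kN·m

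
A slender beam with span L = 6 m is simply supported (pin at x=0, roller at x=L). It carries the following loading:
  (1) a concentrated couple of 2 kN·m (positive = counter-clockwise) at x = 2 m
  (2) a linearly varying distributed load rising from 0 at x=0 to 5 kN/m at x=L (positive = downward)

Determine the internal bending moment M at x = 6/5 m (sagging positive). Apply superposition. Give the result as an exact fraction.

Load 1 — applied couple M₀=2 kN·m at a=2 m (b=L-a=4):
  M_1 = M₀x/L  [x≤a] = 2·(6/5)/6 = 2/5 kN·m
Load 2 — triangular load w₀=5 kN/m (0→w₀ over full span):
  M_2 = w₀Lx/6 - w₀x³/(6L) = 5·6·(6/5)/6 - 5·(6/5)³/(6·6) = 144/25 kN·m
Superposition: M = Σ M_i = 154/25 kN·m ≈ 6.160000 kN·m

M(6/5) = 154/25 kN·m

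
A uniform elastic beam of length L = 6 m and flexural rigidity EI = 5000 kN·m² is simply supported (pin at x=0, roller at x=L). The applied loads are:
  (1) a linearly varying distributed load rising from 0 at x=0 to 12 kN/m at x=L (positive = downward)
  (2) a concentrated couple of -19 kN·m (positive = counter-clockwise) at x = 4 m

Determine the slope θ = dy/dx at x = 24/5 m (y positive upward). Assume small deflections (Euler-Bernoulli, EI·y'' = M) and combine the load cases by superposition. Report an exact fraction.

θ(24/5) = 32803/4687500 rad

Load 1 — triangular load w₀=12 kN/m (0→w₀ over full span):
  θ_1 = -w₀(7L⁴-30L²x²+15x⁴)/(360LEI) = -12·(7·6⁴-30·6²·(24/5)²+15·(24/5)⁴)/(360·6·5000) = 6813/781250 rad
Load 2 — applied couple M₀=-19 kN·m at a=4 m (b=L-a=2):
  θ_2 = (M₀x²/(2L)-M₀(x-a)+C₁)/EI  [x>a] with C₁=M₀(3b²-L²)/(6L)=38/3 = ((-19)·(24/5)²/(2·6)-(-19)·((24/5)-4)+(38/3))/5000 = -323/187500 rad
Superposition: θ = Σ θ_i = 32803/4687500 rad ≈ 0.006998 rad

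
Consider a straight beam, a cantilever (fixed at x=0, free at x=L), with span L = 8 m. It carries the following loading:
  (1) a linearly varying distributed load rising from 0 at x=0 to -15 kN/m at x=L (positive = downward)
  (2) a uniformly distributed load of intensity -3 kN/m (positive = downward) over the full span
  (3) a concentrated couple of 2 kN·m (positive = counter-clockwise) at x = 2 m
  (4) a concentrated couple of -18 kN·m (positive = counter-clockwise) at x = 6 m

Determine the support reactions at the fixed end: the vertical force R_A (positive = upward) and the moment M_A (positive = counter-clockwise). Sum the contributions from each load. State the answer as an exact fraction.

R_A = -84 kN, M_A = -400 kN·m

Load 1 — triangular load w₀=-15 kN/m (0→w₀ over full span):
  R_A = w₀L/2 = (-15)·8/2 = -60 kN
  M_A = w₀L²/3 = (-15)·8²/3 = -320 kN·m
Load 2 — uniform load w=-3 kN/m over full span:
  R_A = wL = (-3)·8 = -24 kN
  M_A = wL²/2 = (-3)·8²/2 = -96 kN·m
Load 3 — applied couple M₀=2 kN·m at a=2 m (b=L-a=6):
  R_A = 0 kN
  M_A = -M₀ = -2 kN·m
Load 4 — applied couple M₀=-18 kN·m at a=6 m (b=L-a=2):
  R_A = 0 kN
  M_A = -M₀ = -(-18) = 18 kN·m
Superposition: R_A = -84 kN, M_A = -400 kN·m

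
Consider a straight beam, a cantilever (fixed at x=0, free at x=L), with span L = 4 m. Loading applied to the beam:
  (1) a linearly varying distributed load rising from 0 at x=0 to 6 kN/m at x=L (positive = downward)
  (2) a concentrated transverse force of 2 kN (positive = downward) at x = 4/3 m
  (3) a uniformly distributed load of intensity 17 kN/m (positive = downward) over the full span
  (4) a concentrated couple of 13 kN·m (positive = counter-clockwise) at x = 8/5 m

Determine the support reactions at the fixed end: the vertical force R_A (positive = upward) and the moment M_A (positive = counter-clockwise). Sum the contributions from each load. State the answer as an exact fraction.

Load 1 — triangular load w₀=6 kN/m (0→w₀ over full span):
  R_A = w₀L/2 = 6·4/2 = 12 kN
  M_A = w₀L²/3 = 6·4²/3 = 32 kN·m
Load 2 — point force P=2 kN at a=4/3 m (b=L-a=8/3):
  R_A = P = 2 kN
  M_A = Pa = 2·(4/3) = 8/3 kN·m
Load 3 — uniform load w=17 kN/m over full span:
  R_A = wL = 17·4 = 68 kN
  M_A = wL²/2 = 17·4²/2 = 136 kN·m
Load 4 — applied couple M₀=13 kN·m at a=8/5 m (b=L-a=12/5):
  R_A = 0 kN
  M_A = -M₀ = -13 kN·m
Superposition: R_A = 82 kN, M_A = 473/3 kN·m

R_A = 82 kN, M_A = 473/3 kN·m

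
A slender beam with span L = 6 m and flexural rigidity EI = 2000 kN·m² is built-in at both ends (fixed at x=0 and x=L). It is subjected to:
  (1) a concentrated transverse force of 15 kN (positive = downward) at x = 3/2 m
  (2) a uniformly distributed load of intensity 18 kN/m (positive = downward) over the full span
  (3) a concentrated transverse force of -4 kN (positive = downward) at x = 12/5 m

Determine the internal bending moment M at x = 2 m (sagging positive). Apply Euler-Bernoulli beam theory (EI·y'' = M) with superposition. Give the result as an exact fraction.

M(2) = 85713/4000 kN·m

Load 1 — point force P=15 kN at a=3/2 m (b=L-a=9/2):
  M_1 = Pa²(a+3b)(L-x)/L³ - Pa²b/L²  [x>a] = 15·(3/2)²·((3/2)+3·(9/2))·(6-2)/6³ - 15·(3/2)²·(9/2)/6² = 165/32 kN·m
Load 2 — uniform load w=18 kN/m over full span:
  M_2 = wLx/2 - wL²/12 - wx²/2 = 18·6·2/2 - 18·6²/12 - 18·2²/2 = 18 kN·m
Load 3 — point force P=-4 kN at a=12/5 m (b=L-a=18/5):
  M_3 = Pb²(3a+b)x/L³ - Pab²/L²  [x≤a] = (-4)·(18/5)²·(3·(12/5)+(18/5))·2/6³ - (-4)·(12/5)·(18/5)²/6² = -216/125 kN·m
Superposition: M = Σ M_i = 85713/4000 kN·m ≈ 21.428250 kN·m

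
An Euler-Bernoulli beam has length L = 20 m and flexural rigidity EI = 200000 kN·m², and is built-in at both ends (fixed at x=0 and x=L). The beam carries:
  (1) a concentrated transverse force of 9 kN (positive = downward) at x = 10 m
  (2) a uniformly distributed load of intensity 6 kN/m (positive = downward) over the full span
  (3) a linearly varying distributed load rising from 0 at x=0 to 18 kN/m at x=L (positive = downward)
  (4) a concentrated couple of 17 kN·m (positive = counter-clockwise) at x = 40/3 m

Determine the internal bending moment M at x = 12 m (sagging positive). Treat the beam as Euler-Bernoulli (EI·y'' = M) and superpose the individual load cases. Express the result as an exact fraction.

M(12) = 7747/30 kN·m

Load 1 — point force P=9 kN at a=10 m (b=L-a=10):
  M_1 = Pa²(a+3b)(L-x)/L³ - Pa²b/L²  [x>a] = 9·10²·(10+3·10)·(20-12)/20³ - 9·10²·10/20² = 27/2 kN·m
Load 2 — uniform load w=6 kN/m over full span:
  M_2 = wLx/2 - wL²/12 - wx²/2 = 6·20·12/2 - 6·20²/12 - 6·12²/2 = 88 kN·m
Load 3 — triangular load w₀=18 kN/m (0→w₀ over full span):
  M_3 = 3w₀Lx/20 - w₀L²/30 - w₀x³/(6L) = 3·18·20·12/20 - 18·20²/30 - 18·12³/(6·20) = 744/5 kN·m
Load 4 — applied couple M₀=17 kN·m at a=40/3 m (b=L-a=20/3):
  M_4 = R_Ax - M_A  [x≤a] with R_A=17/15, M_A=17/3 = (17/15)·12 - (17/3) = 119/15 kN·m
Superposition: M = Σ M_i = 7747/30 kN·m ≈ 258.233333 kN·m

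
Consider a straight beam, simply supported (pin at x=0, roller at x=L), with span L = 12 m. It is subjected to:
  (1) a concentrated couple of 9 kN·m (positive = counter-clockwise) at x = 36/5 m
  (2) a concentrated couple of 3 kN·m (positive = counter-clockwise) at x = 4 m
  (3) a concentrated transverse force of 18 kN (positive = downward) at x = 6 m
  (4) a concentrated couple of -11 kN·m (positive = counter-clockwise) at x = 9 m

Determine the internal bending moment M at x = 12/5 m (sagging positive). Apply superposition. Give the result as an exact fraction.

Load 1 — applied couple M₀=9 kN·m at a=36/5 m (b=L-a=24/5):
  M_1 = M₀x/L  [x≤a] = 9·(12/5)/12 = 9/5 kN·m
Load 2 — applied couple M₀=3 kN·m at a=4 m (b=L-a=8):
  M_2 = M₀x/L  [x≤a] = 3·(12/5)/12 = 3/5 kN·m
Load 3 — point force P=18 kN at a=6 m (b=L-a=6):
  M_3 = Pbx/L  [x≤a] = 18·6·(12/5)/12 = 108/5 kN·m
Load 4 — applied couple M₀=-11 kN·m at a=9 m (b=L-a=3):
  M_4 = M₀x/L  [x≤a] = (-11)·(12/5)/12 = -11/5 kN·m
Superposition: M = Σ M_i = 109/5 kN·m ≈ 21.800000 kN·m

M(12/5) = 109/5 kN·m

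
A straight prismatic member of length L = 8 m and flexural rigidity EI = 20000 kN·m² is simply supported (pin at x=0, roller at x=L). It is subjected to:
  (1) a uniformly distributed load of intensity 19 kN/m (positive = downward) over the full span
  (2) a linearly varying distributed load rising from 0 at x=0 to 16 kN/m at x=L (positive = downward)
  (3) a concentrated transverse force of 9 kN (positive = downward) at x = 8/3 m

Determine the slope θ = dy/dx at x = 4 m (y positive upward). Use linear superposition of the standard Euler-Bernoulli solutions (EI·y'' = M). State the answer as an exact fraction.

Load 1 — uniform load w=19 kN/m over full span:
  θ_1 = -w(L³-6Lx²+4x³)/(24EI) = -19·(8³-6·8·4²+4·4³)/(24·20000) = 0 rad
Load 2 — triangular load w₀=16 kN/m (0→w₀ over full span):
  θ_2 = -w₀(7L⁴-30L²x²+15x⁴)/(360LEI) = -16·(7·8⁴-30·8²·4²+15·4⁴)/(360·8·20000) = -14/28125 rad
Load 3 — point force P=9 kN at a=8/3 m (b=L-a=16/3):
  θ_3 = -Pa(2L²-6Lx+3x²+a²)/(6LEI)  [x>a] = -9·(8/3)·(2·8²-6·8·4+3·4²+(8/3)²)/(6·8·20000) = 1/4500 rad
Superposition: θ = Σ θ_i = -31/112500 rad ≈ -0.000276 rad

θ(4) = -31/112500 rad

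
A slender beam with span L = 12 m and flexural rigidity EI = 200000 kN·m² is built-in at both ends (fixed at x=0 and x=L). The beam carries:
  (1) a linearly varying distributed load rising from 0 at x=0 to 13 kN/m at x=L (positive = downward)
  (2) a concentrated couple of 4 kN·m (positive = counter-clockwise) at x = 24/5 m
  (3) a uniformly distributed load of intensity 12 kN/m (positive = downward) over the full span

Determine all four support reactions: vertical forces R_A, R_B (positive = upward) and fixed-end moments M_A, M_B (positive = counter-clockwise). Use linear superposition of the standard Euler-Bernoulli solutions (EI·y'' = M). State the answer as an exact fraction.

R_A = 2397/25 kN, M_A = 5172/25 kN·m, R_B = 3153/25 kN, M_B = -5908/25 kN·m

Load 1 — triangular load w₀=13 kN/m (0→w₀ over full span):
  R_A = 3w₀L/20 = 3·13·12/20 = 117/5 kN
  M_A = w₀L²/30 = 13·12²/30 = 312/5 kN·m
  R_B = 7w₀L/20 = 7·13·12/20 = 273/5 kN
  M_B = -w₀L²/20 = -13·12²/20 = -468/5 kN·m
Load 2 — applied couple M₀=4 kN·m at a=24/5 m (b=L-a=36/5):
  R_A = 6M₀ab/L³ = 6·4·(24/5)·(36/5)/12³ = 12/25 kN
  M_A = M₀b(2a-b)/L² = 4·(36/5)·(2·(24/5)-(36/5))/12² = 12/25 kN·m
  R_B = -6M₀ab/L³ = -6·4·(24/5)·(36/5)/12³ = -12/25 kN
  M_B = M₀a(2b-a)/L² = 4·(24/5)·(2·(36/5)-(24/5))/12² = 32/25 kN·m
Load 3 — uniform load w=12 kN/m over full span:
  R_A = wL/2 = 12·12/2 = 72 kN
  M_A = wL²/12 = 12·12²/12 = 144 kN·m
  R_B = wL/2 = 12·12/2 = 72 kN
  M_B = -wL²/12 = -12·12²/12 = -144 kN·m
Superposition: R_A = 2397/25 kN, M_A = 5172/25 kN·m, R_B = 3153/25 kN, M_B = -5908/25 kN·m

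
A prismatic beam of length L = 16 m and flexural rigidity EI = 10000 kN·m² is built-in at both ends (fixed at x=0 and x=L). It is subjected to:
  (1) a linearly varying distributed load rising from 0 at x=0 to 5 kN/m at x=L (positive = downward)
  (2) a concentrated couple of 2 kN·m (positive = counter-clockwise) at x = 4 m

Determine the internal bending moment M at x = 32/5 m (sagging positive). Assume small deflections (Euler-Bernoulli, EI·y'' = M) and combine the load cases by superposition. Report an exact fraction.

M(32/5) = 3951/200 kN·m

Load 1 — triangular load w₀=5 kN/m (0→w₀ over full span):
  M_1 = 3w₀Lx/20 - w₀L²/30 - w₀x³/(6L) = 3·5·16·(32/5)/20 - 5·16²/30 - 5·(32/5)³/(6·16) = 512/25 kN·m
Load 2 — applied couple M₀=2 kN·m at a=4 m (b=L-a=12):
  M_2 = R_Ax - M_A - M₀  [x>a] with R_A=9/64, M_A=-3/8 = (9/64)·(32/5) - (-3/8) - 2 = -29/40 kN·m
Superposition: M = Σ M_i = 3951/200 kN·m ≈ 19.755000 kN·m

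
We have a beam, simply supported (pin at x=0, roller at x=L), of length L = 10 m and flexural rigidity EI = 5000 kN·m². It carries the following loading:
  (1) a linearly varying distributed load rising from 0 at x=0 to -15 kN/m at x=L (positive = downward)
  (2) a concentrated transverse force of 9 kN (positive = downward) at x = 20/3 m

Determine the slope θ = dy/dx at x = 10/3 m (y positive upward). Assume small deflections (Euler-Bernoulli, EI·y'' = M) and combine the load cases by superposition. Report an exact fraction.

Load 1 — triangular load w₀=-15 kN/m (0→w₀ over full span):
  θ_1 = -w₀(7L⁴-30L²x²+15x⁴)/(360LEI) = -(-15)·(7·10⁴-30·10²·(10/3)²+15·(10/3)⁴)/(360·10·5000) = 13/405 rad
Load 2 — point force P=9 kN at a=20/3 m (b=L-a=10/3):
  θ_2 = -Pb(L²-b²-3x²)/(6LEI)  [x≤a] = -9·(10/3)·(10²-(10/3)²-3·(10/3)²)/(6·10·5000) = -1/180 rad
Superposition: θ = Σ θ_i = 43/1620 rad ≈ 0.026543 rad

θ(10/3) = 43/1620 rad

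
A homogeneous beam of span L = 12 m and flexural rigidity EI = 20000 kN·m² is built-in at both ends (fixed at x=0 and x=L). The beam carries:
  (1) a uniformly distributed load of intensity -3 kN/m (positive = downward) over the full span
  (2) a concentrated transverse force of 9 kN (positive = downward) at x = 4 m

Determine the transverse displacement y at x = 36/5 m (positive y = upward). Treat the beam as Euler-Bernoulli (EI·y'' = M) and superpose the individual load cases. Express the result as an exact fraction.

y(36/5) = 1956/390625 m

Load 1 — uniform load w=-3 kN/m over full span:
  y_1 = -wx²(L-x)²/(24EI) = -(-3)·(36/5)²·(12-(36/5))²/(24·20000) = 2916/390625 m
Load 2 — point force P=9 kN at a=4 m (b=L-a=8):
  y_2 = -Pa²(L-x)²(3bL-(3b+a)(L-x))/(6L³EI)  [x>a] = -9·4²·(12-(36/5))²·(3·8·12-(3·8+4)·(12-(36/5)))/(6·12³·20000) = -192/78125 m
Superposition: y = Σ y_i = 1956/390625 m ≈ 0.005007 m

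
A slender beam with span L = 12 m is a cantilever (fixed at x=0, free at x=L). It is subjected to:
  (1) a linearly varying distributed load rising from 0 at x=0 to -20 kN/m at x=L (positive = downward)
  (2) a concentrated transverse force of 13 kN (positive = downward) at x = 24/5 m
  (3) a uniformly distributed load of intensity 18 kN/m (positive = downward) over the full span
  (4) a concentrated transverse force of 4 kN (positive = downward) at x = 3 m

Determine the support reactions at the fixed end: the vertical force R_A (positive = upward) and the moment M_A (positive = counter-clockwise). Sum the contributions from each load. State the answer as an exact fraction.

Load 1 — triangular load w₀=-20 kN/m (0→w₀ over full span):
  R_A = w₀L/2 = (-20)·12/2 = -120 kN
  M_A = w₀L²/3 = (-20)·12²/3 = -960 kN·m
Load 2 — point force P=13 kN at a=24/5 m (b=L-a=36/5):
  R_A = P = 13 kN
  M_A = Pa = 13·(24/5) = 312/5 kN·m
Load 3 — uniform load w=18 kN/m over full span:
  R_A = wL = 18·12 = 216 kN
  M_A = wL²/2 = 18·12²/2 = 1296 kN·m
Load 4 — point force P=4 kN at a=3 m (b=L-a=9):
  R_A = P = 4 kN
  M_A = Pa = 4·3 = 12 kN·m
Superposition: R_A = 113 kN, M_A = 2052/5 kN·m

R_A = 113 kN, M_A = 2052/5 kN·m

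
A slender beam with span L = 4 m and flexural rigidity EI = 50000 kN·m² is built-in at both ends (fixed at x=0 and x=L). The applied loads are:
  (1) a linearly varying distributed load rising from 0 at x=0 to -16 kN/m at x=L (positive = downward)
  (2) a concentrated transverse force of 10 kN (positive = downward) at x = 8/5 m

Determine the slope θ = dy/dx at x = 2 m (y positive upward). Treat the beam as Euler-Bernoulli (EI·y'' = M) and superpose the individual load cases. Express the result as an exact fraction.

θ(2) = 11/468750 rad

Load 1 — triangular load w₀=-16 kN/m (0→w₀ over full span):
  θ_1 = -w₀(2x(L-x)(L-2x)(x+2L)+x²(L-x)²)/(120LEI) = -(-16)·(2·2·(4-2)·(4-2·2)·(2+2·4)+2²·(4-2)²)/(120·4·50000) = 1/93750 rad
Load 2 — point force P=10 kN at a=8/5 m (b=L-a=12/5):
  θ_2 = Pa²(L-x)(2bL-(3b+a)(L-x))/(2L³EI)  [x>a] = 10·(8/5)²·(4-2)·(2·(12/5)·4-(3·(12/5)+(8/5))·(4-2))/(2·4³·50000) = 1/78125 rad
Superposition: θ = Σ θ_i = 11/468750 rad ≈ 0.000023 rad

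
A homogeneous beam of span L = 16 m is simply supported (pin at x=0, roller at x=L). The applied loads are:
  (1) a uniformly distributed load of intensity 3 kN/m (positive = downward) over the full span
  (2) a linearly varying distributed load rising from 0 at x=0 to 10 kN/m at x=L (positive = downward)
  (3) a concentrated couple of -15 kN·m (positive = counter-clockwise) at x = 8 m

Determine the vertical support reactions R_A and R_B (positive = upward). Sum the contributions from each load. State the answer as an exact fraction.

R_A = 2387/48 kN, R_B = 3757/48 kN

Load 1 — uniform load w=3 kN/m over full span:
  R_A = wL/2 = 3·16/2 = 24 kN
  R_B = wL/2 = 3·16/2 = 24 kN
Load 2 — triangular load w₀=10 kN/m (0→w₀ over full span):
  R_A = w₀L/6 = 10·16/6 = 80/3 kN
  R_B = w₀L/3 = 10·16/3 = 160/3 kN
Load 3 — applied couple M₀=-15 kN·m at a=8 m (b=L-a=8):
  R_A = M₀/L = (-15)/16 = -15/16 kN
  R_B = -M₀/L = -(-15)/16 = 15/16 kN
Superposition: R_A = 2387/48 kN, R_B = 3757/48 kN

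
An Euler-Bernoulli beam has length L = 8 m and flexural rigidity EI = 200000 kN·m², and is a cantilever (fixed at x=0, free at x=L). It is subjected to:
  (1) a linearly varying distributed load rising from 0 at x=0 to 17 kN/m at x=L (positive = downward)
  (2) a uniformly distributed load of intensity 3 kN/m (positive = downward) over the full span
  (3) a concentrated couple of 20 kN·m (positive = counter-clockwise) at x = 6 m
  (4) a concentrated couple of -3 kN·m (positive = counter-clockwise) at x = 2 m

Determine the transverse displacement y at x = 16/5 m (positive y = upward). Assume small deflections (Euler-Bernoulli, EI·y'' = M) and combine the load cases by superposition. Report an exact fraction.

y(16/5) = -41619839/4687500000 m

Load 1 — triangular load w₀=17 kN/m (0→w₀ over full span):
  y_1 = (w₀Lx³/12-w₀L²x²/6-w₀x⁵/(120L))/EI = (17·8·(16/5)³/12-17·8²·(16/5)²/6-17·(16/5)⁵/(120·8))/200000 = -1092352/146484375 m
Load 2 — uniform load w=3 kN/m over full span:
  y_2 = -wx²(x²-4Lx+6L²)/(24EI) = -3·(16/5)²·((16/5)²-4·8·(16/5)+6·8²)/(24·200000) = -3648/1953125 m
Load 3 — applied couple M₀=20 kN·m at a=6 m (b=L-a=2):
  y_3 = M₀x²/(2EI)  [x≤a] = 20·(16/5)²/(2·200000) = 8/15625 m
Load 4 — applied couple M₀=-3 kN·m at a=2 m (b=L-a=6):
  y_4 = M₀a(2x-a)/(2EI)  [x>a] = (-3)·2·(2·(16/5)-2)/(2·200000) = -33/500000 m
Superposition: y = Σ y_i = -41619839/4687500000 m ≈ -0.008879 m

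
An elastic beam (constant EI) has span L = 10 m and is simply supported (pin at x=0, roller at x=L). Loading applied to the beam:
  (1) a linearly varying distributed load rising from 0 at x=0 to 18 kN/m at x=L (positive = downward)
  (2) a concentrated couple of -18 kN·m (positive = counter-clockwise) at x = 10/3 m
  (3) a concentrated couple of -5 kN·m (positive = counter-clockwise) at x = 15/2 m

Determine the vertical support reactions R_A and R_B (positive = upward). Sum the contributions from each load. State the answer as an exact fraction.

R_A = 277/10 kN, R_B = 623/10 kN

Load 1 — triangular load w₀=18 kN/m (0→w₀ over full span):
  R_A = w₀L/6 = 18·10/6 = 30 kN
  R_B = w₀L/3 = 18·10/3 = 60 kN
Load 2 — applied couple M₀=-18 kN·m at a=10/3 m (b=L-a=20/3):
  R_A = M₀/L = (-18)/10 = -9/5 kN
  R_B = -M₀/L = -(-18)/10 = 9/5 kN
Load 3 — applied couple M₀=-5 kN·m at a=15/2 m (b=L-a=5/2):
  R_A = M₀/L = (-5)/10 = -1/2 kN
  R_B = -M₀/L = -(-5)/10 = 1/2 kN
Superposition: R_A = 277/10 kN, R_B = 623/10 kN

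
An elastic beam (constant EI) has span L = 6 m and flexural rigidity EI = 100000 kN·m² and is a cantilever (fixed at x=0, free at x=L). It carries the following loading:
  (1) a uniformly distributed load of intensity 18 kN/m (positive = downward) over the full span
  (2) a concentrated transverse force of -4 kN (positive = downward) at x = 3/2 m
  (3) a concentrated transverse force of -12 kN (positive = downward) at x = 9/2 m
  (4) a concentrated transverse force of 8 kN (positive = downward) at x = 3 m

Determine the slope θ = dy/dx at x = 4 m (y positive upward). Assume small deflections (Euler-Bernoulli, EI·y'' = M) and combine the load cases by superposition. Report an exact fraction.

Load 1 — uniform load w=18 kN/m over full span:
  θ_1 = -wx(x²-3Lx+3L²)/(6EI) = -18·4·(4²-3·6·4+3·6²)/(6·100000) = -39/6250 rad
Load 2 — point force P=-4 kN at a=3/2 m (b=L-a=9/2):
  θ_2 = -Pa²/(2EI)  [x>a] = -(-4)·(3/2)²/(2·100000) = 9/200000 rad
Load 3 — point force P=-12 kN at a=9/2 m (b=L-a=3/2):
  θ_3 = -Px(2a-x)/(2EI)  [x≤a] = -(-12)·4·(2·(9/2)-4)/(2·100000) = 3/2500 rad
Load 4 — point force P=8 kN at a=3 m (b=L-a=3):
  θ_4 = -Pa²/(2EI)  [x>a] = -8·3²/(2·100000) = -9/25000 rad
Superposition: θ = Σ θ_i = -1071/200000 rad ≈ -0.005355 rad

θ(4) = -1071/200000 rad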